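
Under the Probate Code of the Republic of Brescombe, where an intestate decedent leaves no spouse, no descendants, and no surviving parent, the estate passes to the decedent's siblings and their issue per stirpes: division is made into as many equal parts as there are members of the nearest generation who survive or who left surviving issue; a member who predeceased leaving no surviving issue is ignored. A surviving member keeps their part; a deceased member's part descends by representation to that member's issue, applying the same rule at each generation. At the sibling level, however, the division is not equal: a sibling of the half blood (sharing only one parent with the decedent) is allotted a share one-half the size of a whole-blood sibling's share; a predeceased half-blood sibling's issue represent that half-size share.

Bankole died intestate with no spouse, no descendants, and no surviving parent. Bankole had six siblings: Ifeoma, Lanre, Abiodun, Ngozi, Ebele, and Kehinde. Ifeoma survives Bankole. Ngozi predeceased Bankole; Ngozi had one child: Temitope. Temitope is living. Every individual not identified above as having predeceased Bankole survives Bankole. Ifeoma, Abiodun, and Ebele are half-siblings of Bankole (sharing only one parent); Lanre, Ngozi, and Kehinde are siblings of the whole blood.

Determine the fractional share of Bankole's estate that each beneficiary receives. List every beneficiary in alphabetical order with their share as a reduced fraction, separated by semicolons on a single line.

No spouse, descendants, or parent survives, so the estate passes to Bankole's siblings per stirpes.
Half-blood siblings count for one-half the weight of whole-blood siblings at the initial division.
Dividing 1 in proportion to weights (total weight 9/2): Ifeoma (weight 1/2) → 1/9; Lanre (weight 1) → 2/9; Abiodun (weight 1/2) → 1/9; Ngozi (weight 1) → 2/9; Ebele (weight 1/2) → 1/9; Kehinde (weight 1) → 2/9.
Ifeoma is living and takes 1/9.
Lanre is living and takes 2/9.
Abiodun is living and takes 1/9.
Ngozi predeceased; the 2/9 allotted to Ngozi's branch passes to Ngozi's issue by representation.
Temitope is the sole taker at this level and receives the full 2/9.
Ebele is living and takes 1/9.
Kehinde is living and takes 2/9.

Abiodun 1/9; Ebele 1/9; Ifeoma 1/9; Kehinde 2/9; Lanre 2/9; Temitope 2/9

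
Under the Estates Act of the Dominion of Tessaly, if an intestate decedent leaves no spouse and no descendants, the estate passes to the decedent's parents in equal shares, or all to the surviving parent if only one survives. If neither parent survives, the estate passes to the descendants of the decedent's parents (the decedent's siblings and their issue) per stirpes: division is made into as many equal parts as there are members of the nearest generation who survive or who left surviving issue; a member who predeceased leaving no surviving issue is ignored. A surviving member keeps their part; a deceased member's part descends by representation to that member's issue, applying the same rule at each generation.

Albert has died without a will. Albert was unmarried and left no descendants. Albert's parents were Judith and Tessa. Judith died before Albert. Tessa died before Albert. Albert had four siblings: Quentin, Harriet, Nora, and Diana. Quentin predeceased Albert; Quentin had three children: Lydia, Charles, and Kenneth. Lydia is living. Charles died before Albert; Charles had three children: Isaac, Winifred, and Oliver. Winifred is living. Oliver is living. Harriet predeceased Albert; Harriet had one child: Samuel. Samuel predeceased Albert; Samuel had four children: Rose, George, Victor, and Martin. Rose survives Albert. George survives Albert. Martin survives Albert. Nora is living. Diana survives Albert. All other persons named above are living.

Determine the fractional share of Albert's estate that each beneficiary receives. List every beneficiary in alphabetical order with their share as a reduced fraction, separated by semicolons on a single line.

Diana 1/4; George 1/16; Isaac 1/36; Kenneth 1/12; Lydia 1/12; Martin 1/16; Nora 1/4; Oliver 1/36; Rose 1/16; Victor 1/16; Winifred 1/36

Neither parent survives and there are no descendants, so the estate passes to Albert's siblings and their issue per stirpes.
The estate is divided into 4 equal shares of 1/4 among Quentin, Harriet, Nora, Diana.
Quentin predeceased; the 1/4 allotted to Quentin's branch passes to Quentin's issue by representation.
The 1/4 is divided into 3 equal shares of 1/12 among Lydia, Charles, Kenneth.
Lydia is living and takes 1/12.
Charles predeceased; the 1/12 allotted to Charles's branch passes to Charles's issue by representation.
The 1/12 is divided into 3 equal shares of 1/36 among Isaac, Winifred, Oliver.
Isaac is living and takes 1/36.
Winifred is living and takes 1/36.
Oliver is living and takes 1/36.
Kenneth is living and takes 1/12.
Harriet predeceased; the 1/4 allotted to Harriet's branch passes to Harriet's issue by representation.
Samuel's line is the sole branch at this level, so the full 1/4 passes to Samuel's issue by representation.
The 1/4 is divided into 4 equal shares of 1/16 among Rose, George, Victor, Martin.
Rose is living and takes 1/16.
George is living and takes 1/16.
Victor is living and takes 1/16.
Martin is living and takes 1/16.
Nora is living and takes 1/4.
Diana is living and takes 1/4.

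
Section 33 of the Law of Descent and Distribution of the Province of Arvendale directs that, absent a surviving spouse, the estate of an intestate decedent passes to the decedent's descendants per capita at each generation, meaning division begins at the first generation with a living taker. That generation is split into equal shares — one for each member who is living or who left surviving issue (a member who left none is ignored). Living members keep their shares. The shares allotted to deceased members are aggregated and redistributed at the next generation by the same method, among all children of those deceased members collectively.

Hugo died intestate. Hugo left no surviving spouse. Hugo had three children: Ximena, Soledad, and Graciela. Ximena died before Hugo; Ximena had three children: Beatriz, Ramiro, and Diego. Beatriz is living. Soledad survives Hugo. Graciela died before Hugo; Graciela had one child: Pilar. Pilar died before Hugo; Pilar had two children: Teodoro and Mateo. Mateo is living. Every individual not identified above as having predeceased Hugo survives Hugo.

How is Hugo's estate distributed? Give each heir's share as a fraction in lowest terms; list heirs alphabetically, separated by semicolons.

There is no surviving spouse, so the entire estate passes to Hugo's descendants per capita at each generation.
At generation 1 (Ximena, Soledad, Graciela) there are 3 shares of (1)/3 = 1/3 each.
Living: Soledad — each takes 1/3.
Deceased: Ximena and Graciela. Their combined 2/3 is pooled and carried to generation 2.
At generation 2 (Beatriz, Ramiro, Diego, Pilar) there are 4 shares of (2/3)/4 = 1/6 each.
Living: Beatriz, Ramiro, and Diego — each takes 1/6.
Deceased: Pilar. That 1/6 share is carried to generation 3.
At generation 3 (Teodoro, Mateo) there are 2 shares of (1/6)/2 = 1/12 each.
Living: Teodoro and Mateo — each takes 1/12.

Beatriz 1/6; Diego 1/6; Mateo 1/12; Ramiro 1/6; Soledad 1/3; Teodoro 1/12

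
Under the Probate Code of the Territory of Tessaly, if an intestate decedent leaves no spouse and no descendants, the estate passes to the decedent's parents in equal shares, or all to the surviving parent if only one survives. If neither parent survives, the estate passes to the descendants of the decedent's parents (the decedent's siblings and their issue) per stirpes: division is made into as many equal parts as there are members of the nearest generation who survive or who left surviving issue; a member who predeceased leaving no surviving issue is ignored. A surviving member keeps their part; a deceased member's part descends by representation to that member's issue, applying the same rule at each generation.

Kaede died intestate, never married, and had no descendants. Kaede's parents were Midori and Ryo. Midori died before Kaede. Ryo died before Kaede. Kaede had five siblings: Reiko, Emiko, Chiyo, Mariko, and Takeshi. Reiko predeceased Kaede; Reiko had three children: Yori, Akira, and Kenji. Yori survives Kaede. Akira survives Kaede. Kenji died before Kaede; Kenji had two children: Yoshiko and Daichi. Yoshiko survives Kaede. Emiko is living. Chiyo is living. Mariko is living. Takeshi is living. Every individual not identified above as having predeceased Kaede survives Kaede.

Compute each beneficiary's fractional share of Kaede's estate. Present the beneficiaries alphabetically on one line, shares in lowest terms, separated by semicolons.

Neither parent survives and there are no descendants, so the estate passes to Kaede's siblings and their issue per stirpes.
The estate is divided into 5 equal shares of 1/5 among Reiko, Emiko, Chiyo, Mariko, Takeshi.
Reiko predeceased; the 1/5 allotted to Reiko's branch passes to Reiko's issue by representation.
The 1/5 is divided into 3 equal shares of 1/15 among Yori, Akira, Kenji.
Yori is living and takes 1/15.
Akira is living and takes 1/15.
Kenji predeceased; the 1/15 allotted to Kenji's branch passes to Kenji's issue by representation.
The 1/15 is divided into 2 equal shares of 1/30 among Yoshiko, Daichi.
Yoshiko is living and takes 1/30.
Daichi is living and takes 1/30.
Emiko is living and takes 1/5.
Chiyo is living and takes 1/5.
Mariko is living and takes 1/5.
Takeshi is living and takes 1/5.

Akira 1/15; Chiyo 1/5; Daichi 1/30; Emiko 1/5; Mariko 1/5; Takeshi 1/5; Yori 1/15; Yoshiko 1/30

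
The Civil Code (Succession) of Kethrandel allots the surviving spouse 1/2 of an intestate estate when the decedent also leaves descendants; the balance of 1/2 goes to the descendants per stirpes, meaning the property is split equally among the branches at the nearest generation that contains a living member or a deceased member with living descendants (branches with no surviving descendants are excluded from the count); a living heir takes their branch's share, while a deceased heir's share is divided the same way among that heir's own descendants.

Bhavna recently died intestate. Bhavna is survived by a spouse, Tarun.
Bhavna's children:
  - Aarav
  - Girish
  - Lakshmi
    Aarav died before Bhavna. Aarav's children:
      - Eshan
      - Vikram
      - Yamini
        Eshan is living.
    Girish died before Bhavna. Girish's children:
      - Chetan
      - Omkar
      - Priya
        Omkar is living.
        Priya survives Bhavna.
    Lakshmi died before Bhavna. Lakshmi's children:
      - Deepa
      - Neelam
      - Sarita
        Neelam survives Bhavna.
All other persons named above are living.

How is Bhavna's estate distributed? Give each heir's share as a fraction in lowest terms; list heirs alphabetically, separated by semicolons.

Chetan 1/18; Deepa 1/18; Eshan 1/18; Neelam 1/18; Omkar 1/18; Priya 1/18; Sarita 1/18; Tarun 1/2; Vikram 1/18; Yamini 1/18

Tarun, as surviving spouse, takes 1/2.
The remaining 1/2 passes to Bhavna's descendants per stirpes.
The 1/2 is divided into 3 equal shares of 1/6 among Aarav, Girish, Lakshmi.
Aarav predeceased; the 1/6 allotted to Aarav's branch passes to Aarav's issue by representation.
The 1/6 is divided into 3 equal shares of 1/18 among Eshan, Vikram, Yamini.
Eshan is living and takes 1/18.
Vikram is living and takes 1/18.
Yamini is living and takes 1/18.
Girish predeceased; the 1/6 allotted to Girish's branch passes to Girish's issue by representation.
The 1/6 is divided into 3 equal shares of 1/18 among Chetan, Omkar, Priya.
Chetan is living and takes 1/18.
Omkar is living and takes 1/18.
Priya is living and takes 1/18.
Lakshmi predeceased; the 1/6 allotted to Lakshmi's branch passes to Lakshmi's issue by representation.
The 1/6 is divided into 3 equal shares of 1/18 among Deepa, Neelam, Sarita.
Deepa is living and takes 1/18.
Neelam is living and takes 1/18.
Sarita is living and takes 1/18.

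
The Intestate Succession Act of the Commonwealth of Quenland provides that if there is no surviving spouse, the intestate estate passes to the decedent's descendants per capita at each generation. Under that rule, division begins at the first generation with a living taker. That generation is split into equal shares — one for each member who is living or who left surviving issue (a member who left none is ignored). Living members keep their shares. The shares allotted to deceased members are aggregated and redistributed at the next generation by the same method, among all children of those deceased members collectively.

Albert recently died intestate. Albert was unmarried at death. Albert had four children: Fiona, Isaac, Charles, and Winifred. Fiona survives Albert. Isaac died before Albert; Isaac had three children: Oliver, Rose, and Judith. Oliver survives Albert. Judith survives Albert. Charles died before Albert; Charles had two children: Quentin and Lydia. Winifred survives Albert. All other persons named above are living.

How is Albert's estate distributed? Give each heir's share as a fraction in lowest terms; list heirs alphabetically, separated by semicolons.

Fiona 1/4; Judith 1/10; Lydia 1/10; Oliver 1/10; Quentin 1/10; Rose 1/10; Winifred 1/4

There is no surviving spouse, so the entire estate passes to Albert's descendants per capita at each generation.
At generation 1 (Fiona, Isaac, Charles, Winifred) there are 4 shares of (1)/4 = 1/4 each.
Living: Fiona and Winifred — each takes 1/4.
Deceased: Isaac and Charles. Their combined 1/2 is pooled and carried to generation 2.
At generation 2 (Oliver, Rose, Judith, Quentin, Lydia) there are 5 shares of (1/2)/5 = 1/10 each.
Living: Oliver, Rose, Judith, Quentin, and Lydia — each takes 1/10.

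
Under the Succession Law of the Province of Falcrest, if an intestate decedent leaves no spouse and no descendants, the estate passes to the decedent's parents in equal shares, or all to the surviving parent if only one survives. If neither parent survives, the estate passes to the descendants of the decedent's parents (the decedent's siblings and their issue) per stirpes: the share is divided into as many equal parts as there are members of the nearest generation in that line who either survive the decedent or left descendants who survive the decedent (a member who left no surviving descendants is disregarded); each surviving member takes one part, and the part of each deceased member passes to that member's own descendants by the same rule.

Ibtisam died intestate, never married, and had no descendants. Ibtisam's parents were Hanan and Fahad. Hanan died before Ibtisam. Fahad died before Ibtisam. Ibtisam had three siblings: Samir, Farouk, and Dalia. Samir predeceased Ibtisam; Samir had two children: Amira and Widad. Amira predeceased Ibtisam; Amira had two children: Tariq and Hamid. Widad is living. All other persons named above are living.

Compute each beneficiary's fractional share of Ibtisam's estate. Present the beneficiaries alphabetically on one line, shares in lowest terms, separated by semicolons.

Neither parent survives and there are no descendants, so the estate passes to Ibtisam's siblings and their issue per stirpes.
The estate is divided into 3 equal shares of 1/3 among Samir, Farouk, Dalia.
Samir predeceased; the 1/3 allotted to Samir's branch passes to Samir's issue by representation.
The 1/3 is divided into 2 equal shares of 1/6 among Amira, Widad.
Amira predeceased; the 1/6 allotted to Amira's branch passes to Amira's issue by representation.
The 1/6 is divided into 2 equal shares of 1/12 among Tariq, Hamid.
Tariq is living and takes 1/12.
Hamid is living and takes 1/12.
Widad is living and takes 1/6.
Farouk is living and takes 1/3.
Dalia is living and takes 1/3.

Dalia 1/3; Farouk 1/3; Hamid 1/12; Tariq 1/12; Widad 1/6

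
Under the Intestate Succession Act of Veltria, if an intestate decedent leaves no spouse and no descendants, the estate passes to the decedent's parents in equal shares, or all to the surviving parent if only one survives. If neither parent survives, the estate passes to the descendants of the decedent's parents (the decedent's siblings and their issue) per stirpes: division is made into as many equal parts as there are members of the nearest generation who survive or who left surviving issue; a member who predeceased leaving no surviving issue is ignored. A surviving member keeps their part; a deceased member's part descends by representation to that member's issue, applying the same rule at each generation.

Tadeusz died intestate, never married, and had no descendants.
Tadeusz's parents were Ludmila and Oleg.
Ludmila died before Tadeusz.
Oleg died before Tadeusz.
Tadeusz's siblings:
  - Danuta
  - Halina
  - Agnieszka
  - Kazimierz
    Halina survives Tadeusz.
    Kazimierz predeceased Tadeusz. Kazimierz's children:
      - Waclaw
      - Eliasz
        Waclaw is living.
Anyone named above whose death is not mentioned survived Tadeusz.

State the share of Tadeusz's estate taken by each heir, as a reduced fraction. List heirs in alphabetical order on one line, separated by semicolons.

Neither parent survives and there are no descendants, so the estate passes to Tadeusz's siblings and their issue per stirpes.
The estate is divided into 4 equal shares of 1/4 among Danuta, Halina, Agnieszka, Kazimierz.
Danuta is living and takes 1/4.
Halina is living and takes 1/4.
Agnieszka is living and takes 1/4.
Kazimierz predeceased; the 1/4 allotted to Kazimierz's branch passes to Kazimierz's issue by representation.
The 1/4 is divided into 2 equal shares of 1/8 among Waclaw, Eliasz.
Waclaw is living and takes 1/8.
Eliasz is living and takes 1/8.

Agnieszka 1/4; Danuta 1/4; Eliasz 1/8; Halina 1/4; Waclaw 1/8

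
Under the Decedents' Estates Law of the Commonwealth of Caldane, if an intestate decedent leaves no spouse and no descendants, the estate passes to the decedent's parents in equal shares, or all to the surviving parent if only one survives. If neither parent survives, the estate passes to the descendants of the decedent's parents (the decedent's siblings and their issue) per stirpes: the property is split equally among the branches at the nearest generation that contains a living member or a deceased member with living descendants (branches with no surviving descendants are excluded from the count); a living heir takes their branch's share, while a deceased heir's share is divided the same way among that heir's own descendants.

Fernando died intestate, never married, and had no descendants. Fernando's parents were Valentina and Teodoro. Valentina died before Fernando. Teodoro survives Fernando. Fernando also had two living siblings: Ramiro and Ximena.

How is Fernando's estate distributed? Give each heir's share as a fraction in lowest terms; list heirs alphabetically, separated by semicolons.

Teodoro 1

Only one parent, Teodoro, survives, so Teodoro takes the entire estate. The siblings take nothing because a surviving parent has priority.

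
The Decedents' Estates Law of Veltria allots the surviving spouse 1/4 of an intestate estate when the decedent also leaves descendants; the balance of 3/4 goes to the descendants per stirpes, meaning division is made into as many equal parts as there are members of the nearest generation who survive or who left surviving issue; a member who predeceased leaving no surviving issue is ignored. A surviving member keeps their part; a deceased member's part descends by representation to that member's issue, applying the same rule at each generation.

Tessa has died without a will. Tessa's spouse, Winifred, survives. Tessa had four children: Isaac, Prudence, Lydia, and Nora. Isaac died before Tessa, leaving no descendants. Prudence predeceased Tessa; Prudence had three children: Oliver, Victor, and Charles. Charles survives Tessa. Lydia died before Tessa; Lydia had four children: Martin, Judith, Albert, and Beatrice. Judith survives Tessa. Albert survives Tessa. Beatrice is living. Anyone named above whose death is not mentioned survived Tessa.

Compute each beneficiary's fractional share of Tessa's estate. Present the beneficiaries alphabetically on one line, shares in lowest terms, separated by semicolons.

Winifred, as surviving spouse, takes 1/4.
The remaining 3/4 passes to Tessa's descendants per stirpes.
Isaac left no surviving issue, so that branch lapses and is disregarded.
The 3/4 is divided into 3 equal shares of 1/4 among Prudence, Lydia, Nora.
Prudence predeceased; the 1/4 allotted to Prudence's branch passes to Prudence's issue by representation.
The 1/4 is divided into 3 equal shares of 1/12 among Oliver, Victor, Charles.
Oliver is living and takes 1/12.
Victor is living and takes 1/12.
Charles is living and takes 1/12.
Lydia predeceased; the 1/4 allotted to Lydia's branch passes to Lydia's issue by representation.
The 1/4 is divided into 4 equal shares of 1/16 among Martin, Judith, Albert, Beatrice.
Martin is living and takes 1/16.
Judith is living and takes 1/16.
Albert is living and takes 1/16.
Beatrice is living and takes 1/16.
Nora is living and takes 1/4.

Albert 1/16; Beatrice 1/16; Charles 1/12; Judith 1/16; Martin 1/16; Nora 1/4; Oliver 1/12; Victor 1/12; Winifred 1/4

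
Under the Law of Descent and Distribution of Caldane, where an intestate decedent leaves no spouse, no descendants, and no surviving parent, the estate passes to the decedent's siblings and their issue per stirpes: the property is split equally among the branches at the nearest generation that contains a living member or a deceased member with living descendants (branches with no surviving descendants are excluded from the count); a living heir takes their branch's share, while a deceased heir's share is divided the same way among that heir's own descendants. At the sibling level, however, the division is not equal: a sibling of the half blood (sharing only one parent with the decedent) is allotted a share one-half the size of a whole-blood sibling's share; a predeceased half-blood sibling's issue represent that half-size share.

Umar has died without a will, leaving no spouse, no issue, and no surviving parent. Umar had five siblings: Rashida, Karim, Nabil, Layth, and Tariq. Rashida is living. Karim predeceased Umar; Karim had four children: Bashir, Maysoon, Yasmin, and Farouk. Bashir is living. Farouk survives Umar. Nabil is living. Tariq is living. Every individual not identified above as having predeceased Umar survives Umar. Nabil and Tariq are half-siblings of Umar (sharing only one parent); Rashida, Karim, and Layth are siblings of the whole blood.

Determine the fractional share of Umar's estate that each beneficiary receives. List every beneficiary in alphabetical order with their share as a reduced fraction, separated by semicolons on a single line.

Bashir 1/16; Farouk 1/16; Layth 1/4; Maysoon 1/16; Nabil 1/8; Rashida 1/4; Tariq 1/8; Yasmin 1/16

No spouse, descendants, or parent survives, so the estate passes to Umar's siblings per stirpes.
Half-blood siblings count for one-half the weight of whole-blood siblings at the initial division.
Dividing 1 in proportion to weights (total weight 4): Rashida (weight 1) → 1/4; Karim (weight 1) → 1/4; Nabil (weight 1/2) → 1/8; Layth (weight 1) → 1/4; Tariq (weight 1/2) → 1/8.
Rashida is living and takes 1/4.
Karim predeceased; the 1/4 allotted to Karim's branch passes to Karim's issue by representation.
The 1/4 is divided into 4 equal shares of 1/16 among Bashir, Maysoon, Yasmin, Farouk.
Bashir is living and takes 1/16.
Maysoon is living and takes 1/16.
Yasmin is living and takes 1/16.
Farouk is living and takes 1/16.
Nabil is living and takes 1/8.
Layth is living and takes 1/4.
Tariq is living and takes 1/8.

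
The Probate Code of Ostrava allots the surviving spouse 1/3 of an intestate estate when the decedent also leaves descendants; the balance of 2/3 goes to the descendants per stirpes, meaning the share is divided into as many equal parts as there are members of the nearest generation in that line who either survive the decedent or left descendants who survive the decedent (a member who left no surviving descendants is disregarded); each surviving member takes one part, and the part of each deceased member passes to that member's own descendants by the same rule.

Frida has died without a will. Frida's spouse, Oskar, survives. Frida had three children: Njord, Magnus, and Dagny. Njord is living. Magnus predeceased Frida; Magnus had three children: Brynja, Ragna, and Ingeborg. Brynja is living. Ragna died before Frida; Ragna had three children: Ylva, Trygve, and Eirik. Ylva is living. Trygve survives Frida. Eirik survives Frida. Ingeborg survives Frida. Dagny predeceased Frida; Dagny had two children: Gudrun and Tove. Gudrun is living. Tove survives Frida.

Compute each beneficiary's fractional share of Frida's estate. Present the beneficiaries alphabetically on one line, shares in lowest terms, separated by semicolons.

Oskar, as surviving spouse, takes 1/3.
The remaining 2/3 passes to Frida's descendants per stirpes.
The 2/3 is divided into 3 equal shares of 2/9 among Njord, Magnus, Dagny.
Njord is living and takes 2/9.
Magnus predeceased; the 2/9 allotted to Magnus's branch passes to Magnus's issue by representation.
The 2/9 is divided into 3 equal shares of 2/27 among Brynja, Ragna, Ingeborg.
Brynja is living and takes 2/27.
Ragna predeceased; the 2/27 allotted to Ragna's branch passes to Ragna's issue by representation.
The 2/27 is divided into 3 equal shares of 2/81 among Ylva, Trygve, Eirik.
Ylva is living and takes 2/81.
Trygve is living and takes 2/81.
Eirik is living and takes 2/81.
Ingeborg is living and takes 2/27.
Dagny predeceased; the 2/9 allotted to Dagny's branch passes to Dagny's issue by representation.
The 2/9 is divided into 2 equal shares of 1/9 among Gudrun, Tove.
Gudrun is living and takes 1/9.
Tove is living and takes 1/9.

Brynja 2/27; Eirik 2/81; Gudrun 1/9; Ingeborg 2/27; Njord 2/9; Oskar 1/3; Tove 1/9; Trygve 2/81; Ylva 2/81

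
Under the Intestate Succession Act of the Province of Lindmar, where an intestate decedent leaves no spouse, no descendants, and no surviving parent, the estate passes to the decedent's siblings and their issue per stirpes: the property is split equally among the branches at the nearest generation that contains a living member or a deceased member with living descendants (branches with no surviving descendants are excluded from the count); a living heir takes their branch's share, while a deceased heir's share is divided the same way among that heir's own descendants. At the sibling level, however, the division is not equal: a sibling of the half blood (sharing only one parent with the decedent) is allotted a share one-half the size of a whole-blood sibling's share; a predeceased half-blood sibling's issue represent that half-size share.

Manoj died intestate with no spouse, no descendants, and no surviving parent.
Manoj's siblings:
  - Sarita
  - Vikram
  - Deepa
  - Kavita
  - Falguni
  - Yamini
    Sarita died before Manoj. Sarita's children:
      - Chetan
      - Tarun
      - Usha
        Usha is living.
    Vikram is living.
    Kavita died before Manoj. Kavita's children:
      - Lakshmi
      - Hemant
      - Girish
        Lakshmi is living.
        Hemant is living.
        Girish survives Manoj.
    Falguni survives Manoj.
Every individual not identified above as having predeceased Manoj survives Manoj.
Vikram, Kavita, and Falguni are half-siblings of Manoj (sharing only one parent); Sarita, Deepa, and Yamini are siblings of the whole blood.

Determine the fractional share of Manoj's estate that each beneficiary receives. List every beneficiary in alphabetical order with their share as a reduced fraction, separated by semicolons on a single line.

Chetan 2/27; Deepa 2/9; Falguni 1/9; Girish 1/27; Hemant 1/27; Lakshmi 1/27; Tarun 2/27; Usha 2/27; Vikram 1/9; Yamini 2/9

No spouse, descendants, or parent survives, so the estate passes to Manoj's siblings per stirpes.
Half-blood siblings count for one-half the weight of whole-blood siblings at the initial division.
Dividing 1 in proportion to weights (total weight 9/2): Sarita (weight 1) → 2/9; Vikram (weight 1/2) → 1/9; Deepa (weight 1) → 2/9; Kavita (weight 1/2) → 1/9; Falguni (weight 1/2) → 1/9; Yamini (weight 1) → 2/9.
Sarita predeceased; the 2/9 allotted to Sarita's branch passes to Sarita's issue by representation.
The 2/9 is divided into 3 equal shares of 2/27 among Chetan, Tarun, Usha.
Chetan is living and takes 2/27.
Tarun is living and takes 2/27.
Usha is living and takes 2/27.
Vikram is living and takes 1/9.
Deepa is living and takes 2/9.
Kavita predeceased; the 1/9 allotted to Kavita's branch passes to Kavita's issue by representation.
The 1/9 is divided into 3 equal shares of 1/27 among Lakshmi, Hemant, Girish.
Lakshmi is living and takes 1/27.
Hemant is living and takes 1/27.
Girish is living and takes 1/27.
Falguni is living and takes 1/9.
Yamini is living and takes 2/9.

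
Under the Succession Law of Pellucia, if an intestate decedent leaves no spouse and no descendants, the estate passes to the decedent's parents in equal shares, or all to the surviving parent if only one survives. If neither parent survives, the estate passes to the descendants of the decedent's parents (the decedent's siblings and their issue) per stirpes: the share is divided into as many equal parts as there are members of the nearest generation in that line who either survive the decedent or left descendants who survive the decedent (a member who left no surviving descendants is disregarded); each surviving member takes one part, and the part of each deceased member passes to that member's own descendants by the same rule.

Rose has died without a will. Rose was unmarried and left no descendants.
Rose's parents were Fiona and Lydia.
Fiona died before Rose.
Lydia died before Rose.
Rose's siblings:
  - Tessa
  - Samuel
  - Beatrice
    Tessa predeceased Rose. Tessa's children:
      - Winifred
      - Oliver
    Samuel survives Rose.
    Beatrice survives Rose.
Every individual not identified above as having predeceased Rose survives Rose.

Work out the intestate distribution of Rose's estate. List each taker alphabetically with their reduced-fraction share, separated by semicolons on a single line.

Neither parent survives and there are no descendants, so the estate passes to Rose's siblings and their issue per stirpes.
The estate is divided into 3 equal shares of 1/3 among Tessa, Samuel, Beatrice.
Tessa predeceased; the 1/3 allotted to Tessa's branch passes to Tessa's issue by representation.
The 1/3 is divided into 2 equal shares of 1/6 among Winifred, Oliver.
Winifred is living and takes 1/6.
Oliver is living and takes 1/6.
Samuel is living and takes 1/3.
Beatrice is living and takes 1/3.

Beatrice 1/3; Oliver 1/6; Samuel 1/3; Winifred 1/6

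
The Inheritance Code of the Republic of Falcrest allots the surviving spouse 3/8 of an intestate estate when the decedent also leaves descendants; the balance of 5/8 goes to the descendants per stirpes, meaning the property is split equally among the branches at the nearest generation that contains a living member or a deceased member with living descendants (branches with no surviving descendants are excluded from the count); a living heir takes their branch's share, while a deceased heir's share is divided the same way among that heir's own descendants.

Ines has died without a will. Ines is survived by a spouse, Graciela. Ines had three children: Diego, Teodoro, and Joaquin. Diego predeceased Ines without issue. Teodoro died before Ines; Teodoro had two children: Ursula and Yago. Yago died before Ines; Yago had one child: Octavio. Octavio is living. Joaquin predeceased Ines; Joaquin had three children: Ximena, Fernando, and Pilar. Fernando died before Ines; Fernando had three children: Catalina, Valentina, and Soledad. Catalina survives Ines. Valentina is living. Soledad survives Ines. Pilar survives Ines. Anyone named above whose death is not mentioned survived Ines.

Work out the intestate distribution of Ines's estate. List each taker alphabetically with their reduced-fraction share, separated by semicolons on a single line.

Catalina 5/144; Graciela 3/8; Octavio 5/32; Pilar 5/48; Soledad 5/144; Ursula 5/32; Valentina 5/144; Ximena 5/48

Graciela, as surviving spouse, takes 3/8.
The remaining 5/8 passes to Ines's descendants per stirpes.
Diego left no surviving issue, so that branch lapses and is disregarded.
The 5/8 is divided into 2 equal shares of 5/16 among Teodoro, Joaquin.
Teodoro predeceased; the 5/16 allotted to Teodoro's branch passes to Teodoro's issue by representation.
The 5/16 is divided into 2 equal shares of 5/32 among Ursula, Yago.
Ursula is living and takes 5/32.
Yago predeceased; the 5/32 allotted to Yago's branch passes to Yago's issue by representation.
Octavio is the sole taker at this level and receives the full 5/32.
Joaquin predeceased; the 5/16 allotted to Joaquin's branch passes to Joaquin's issue by representation.
The 5/16 is divided into 3 equal shares of 5/48 among Ximena, Fernando, Pilar.
Ximena is living and takes 5/48.
Fernando predeceased; the 5/48 allotted to Fernando's branch passes to Fernando's issue by representation.
The 5/48 is divided into 3 equal shares of 5/144 among Catalina, Valentina, Soledad.
Catalina is living and takes 5/144.
Valentina is living and takes 5/144.
Soledad is living and takes 5/144.
Pilar is living and takes 5/48.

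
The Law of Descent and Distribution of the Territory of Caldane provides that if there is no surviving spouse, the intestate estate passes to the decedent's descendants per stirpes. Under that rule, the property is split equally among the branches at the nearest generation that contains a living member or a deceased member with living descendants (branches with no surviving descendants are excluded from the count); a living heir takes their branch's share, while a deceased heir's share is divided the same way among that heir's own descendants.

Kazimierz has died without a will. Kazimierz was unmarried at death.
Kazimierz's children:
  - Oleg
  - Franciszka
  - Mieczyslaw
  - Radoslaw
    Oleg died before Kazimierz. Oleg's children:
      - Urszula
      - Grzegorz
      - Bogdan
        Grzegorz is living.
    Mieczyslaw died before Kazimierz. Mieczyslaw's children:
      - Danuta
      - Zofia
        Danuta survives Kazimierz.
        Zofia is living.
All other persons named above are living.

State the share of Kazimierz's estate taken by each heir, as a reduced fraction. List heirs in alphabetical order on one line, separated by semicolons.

There is no surviving spouse, so the entire estate passes to Kazimierz's descendants per stirpes.
The estate is divided into 4 equal shares of 1/4 among Oleg, Franciszka, Mieczyslaw, Radoslaw.
Oleg predeceased; the 1/4 allotted to Oleg's branch passes to Oleg's issue by representation.
The 1/4 is divided into 3 equal shares of 1/12 among Urszula, Grzegorz, Bogdan.
Urszula is living and takes 1/12.
Grzegorz is living and takes 1/12.
Bogdan is living and takes 1/12.
Franciszka is living and takes 1/4.
Mieczyslaw predeceased; the 1/4 allotted to Mieczyslaw's branch passes to Mieczyslaw's issue by representation.
The 1/4 is divided into 2 equal shares of 1/8 among Danuta, Zofia.
Danuta is living and takes 1/8.
Zofia is living and takes 1/8.
Radoslaw is living and takes 1/4.

Bogdan 1/12; Danuta 1/8; Franciszka 1/4; Grzegorz 1/12; Radoslaw 1/4; Urszula 1/12; Zofia 1/8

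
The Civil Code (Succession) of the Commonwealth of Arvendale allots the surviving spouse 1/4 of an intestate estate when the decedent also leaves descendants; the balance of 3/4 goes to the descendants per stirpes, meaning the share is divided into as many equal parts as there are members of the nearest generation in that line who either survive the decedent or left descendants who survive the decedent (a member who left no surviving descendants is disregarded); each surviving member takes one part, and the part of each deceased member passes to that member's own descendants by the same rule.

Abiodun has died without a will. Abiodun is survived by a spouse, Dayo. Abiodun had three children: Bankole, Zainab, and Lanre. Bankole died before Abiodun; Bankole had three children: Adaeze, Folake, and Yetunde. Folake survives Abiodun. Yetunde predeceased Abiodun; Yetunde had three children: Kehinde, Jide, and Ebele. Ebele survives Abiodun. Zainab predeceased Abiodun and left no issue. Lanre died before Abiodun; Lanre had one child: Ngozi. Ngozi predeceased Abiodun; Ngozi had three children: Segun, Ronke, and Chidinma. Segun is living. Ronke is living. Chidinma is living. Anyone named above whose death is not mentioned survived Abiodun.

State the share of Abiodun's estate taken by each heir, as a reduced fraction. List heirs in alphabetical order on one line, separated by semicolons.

Adaeze 1/8; Chidinma 1/8; Dayo 1/4; Ebele 1/24; Folake 1/8; Jide 1/24; Kehinde 1/24; Ronke 1/8; Segun 1/8

Dayo, as surviving spouse, takes 1/4.
The remaining 3/4 passes to Abiodun's descendants per stirpes.
Zainab left no surviving issue, so that branch lapses and is disregarded.
The 3/4 is divided into 2 equal shares of 3/8 among Bankole, Lanre.
Bankole predeceased; the 3/8 allotted to Bankole's branch passes to Bankole's issue by representation.
The 3/8 is divided into 3 equal shares of 1/8 among Adaeze, Folake, Yetunde.
Adaeze is living and takes 1/8.
Folake is living and takes 1/8.
Yetunde predeceased; the 1/8 allotted to Yetunde's branch passes to Yetunde's issue by representation.
The 1/8 is divided into 3 equal shares of 1/24 among Kehinde, Jide, Ebele.
Kehinde is living and takes 1/24.
Jide is living and takes 1/24.
Ebele is living and takes 1/24.
Lanre predeceased; the 3/8 allotted to Lanre's branch passes to Lanre's issue by representation.
Ngozi's line is the sole branch at this level, so the full 3/8 passes to Ngozi's issue by representation.
The 3/8 is divided into 3 equal shares of 1/8 among Segun, Ronke, Chidinma.
Segun is living and takes 1/8.
Ronke is living and takes 1/8.
Chidinma is living and takes 1/8.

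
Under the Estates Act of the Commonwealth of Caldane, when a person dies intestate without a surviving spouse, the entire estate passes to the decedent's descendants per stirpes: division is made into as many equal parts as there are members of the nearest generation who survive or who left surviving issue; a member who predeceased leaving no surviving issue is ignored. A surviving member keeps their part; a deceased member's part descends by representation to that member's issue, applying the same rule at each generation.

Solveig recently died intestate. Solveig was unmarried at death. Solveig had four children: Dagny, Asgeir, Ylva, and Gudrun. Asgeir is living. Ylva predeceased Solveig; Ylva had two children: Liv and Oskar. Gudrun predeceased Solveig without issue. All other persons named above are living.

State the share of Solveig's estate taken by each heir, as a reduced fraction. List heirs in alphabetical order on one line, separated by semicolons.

Asgeir 1/3; Dagny 1/3; Liv 1/6; Oskar 1/6

There is no surviving spouse, so the entire estate passes to Solveig's descendants per stirpes.
Gudrun left no surviving issue, so that branch lapses and is disregarded.
The estate is divided into 3 equal shares of 1/3 among Dagny, Asgeir, Ylva.
Dagny is living and takes 1/3.
Asgeir is living and takes 1/3.
Ylva predeceased; the 1/3 allotted to Ylva's branch passes to Ylva's issue by representation.
The 1/3 is divided into 2 equal shares of 1/6 among Liv, Oskar.
Liv is living and takes 1/6.
Oskar is living and takes 1/6.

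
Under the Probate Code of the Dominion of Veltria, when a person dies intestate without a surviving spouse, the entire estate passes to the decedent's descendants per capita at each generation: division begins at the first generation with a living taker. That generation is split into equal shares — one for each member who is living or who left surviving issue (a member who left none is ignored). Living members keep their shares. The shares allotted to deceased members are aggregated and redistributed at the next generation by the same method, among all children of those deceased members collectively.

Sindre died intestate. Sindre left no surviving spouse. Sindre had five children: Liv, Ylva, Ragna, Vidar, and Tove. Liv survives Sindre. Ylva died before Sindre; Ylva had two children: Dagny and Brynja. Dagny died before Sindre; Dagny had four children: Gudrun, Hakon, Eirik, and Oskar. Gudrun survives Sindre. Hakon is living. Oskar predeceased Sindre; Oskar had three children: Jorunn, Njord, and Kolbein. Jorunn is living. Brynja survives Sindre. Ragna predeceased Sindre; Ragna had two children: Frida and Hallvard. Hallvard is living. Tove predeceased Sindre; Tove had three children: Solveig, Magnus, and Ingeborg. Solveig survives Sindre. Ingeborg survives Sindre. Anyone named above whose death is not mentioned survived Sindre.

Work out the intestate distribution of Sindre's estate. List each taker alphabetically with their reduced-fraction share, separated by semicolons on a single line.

Brynja 3/35; Eirik 3/140; Frida 3/35; Gudrun 3/140; Hakon 3/140; Hallvard 3/35; Ingeborg 3/35; Jorunn 1/140; Kolbein 1/140; Liv 1/5; Magnus 3/35; Njord 1/140; Solveig 3/35; Vidar 1/5

There is no surviving spouse, so the entire estate passes to Sindre's descendants per capita at each generation.
At generation 1 (Liv, Ylva, Ragna, Vidar, Tove) there are 5 shares of (1)/5 = 1/5 each.
Living: Liv and Vidar — each takes 1/5.
Deceased: Ylva, Ragna, and Tove. Their combined 3/5 is pooled and carried to generation 2.
At generation 2 (Dagny, Brynja, Frida, Hallvard, Solveig, Magnus, Ingeborg) there are 7 shares of (3/5)/7 = 3/35 each.
Living: Brynja, Frida, Hallvard, Solveig, Magnus, and Ingeborg — each takes 3/35.
Deceased: Dagny. That 3/35 share is carried to generation 3.
At generation 3 (Gudrun, Hakon, Eirik, Oskar) there are 4 shares of (3/35)/4 = 3/140 each.
Living: Gudrun, Hakon, and Eirik — each takes 3/140.
Deceased: Oskar. That 3/140 share is carried to generation 4.
At generation 4 (Jorunn, Njord, Kolbein) there are 3 shares of (3/140)/3 = 1/140 each.
Living: Jorunn, Njord, and Kolbein — each takes 1/140.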